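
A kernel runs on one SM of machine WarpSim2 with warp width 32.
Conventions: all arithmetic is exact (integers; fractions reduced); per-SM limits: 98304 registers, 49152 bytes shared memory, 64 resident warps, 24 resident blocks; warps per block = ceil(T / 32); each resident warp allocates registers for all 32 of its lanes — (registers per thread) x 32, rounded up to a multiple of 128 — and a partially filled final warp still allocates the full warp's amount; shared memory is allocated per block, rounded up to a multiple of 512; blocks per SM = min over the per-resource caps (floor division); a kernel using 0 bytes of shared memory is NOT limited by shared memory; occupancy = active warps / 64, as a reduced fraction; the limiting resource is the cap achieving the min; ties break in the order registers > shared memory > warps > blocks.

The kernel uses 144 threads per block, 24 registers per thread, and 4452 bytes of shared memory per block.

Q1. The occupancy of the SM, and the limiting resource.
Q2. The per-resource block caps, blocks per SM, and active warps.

Answer: occupancy 25/32, limited by shared memory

registers: 25 blocks
shared memory: 10 blocks
warps: 12 blocks
blocks: 24 blocks

Answer: 10 blocks, 50 active warps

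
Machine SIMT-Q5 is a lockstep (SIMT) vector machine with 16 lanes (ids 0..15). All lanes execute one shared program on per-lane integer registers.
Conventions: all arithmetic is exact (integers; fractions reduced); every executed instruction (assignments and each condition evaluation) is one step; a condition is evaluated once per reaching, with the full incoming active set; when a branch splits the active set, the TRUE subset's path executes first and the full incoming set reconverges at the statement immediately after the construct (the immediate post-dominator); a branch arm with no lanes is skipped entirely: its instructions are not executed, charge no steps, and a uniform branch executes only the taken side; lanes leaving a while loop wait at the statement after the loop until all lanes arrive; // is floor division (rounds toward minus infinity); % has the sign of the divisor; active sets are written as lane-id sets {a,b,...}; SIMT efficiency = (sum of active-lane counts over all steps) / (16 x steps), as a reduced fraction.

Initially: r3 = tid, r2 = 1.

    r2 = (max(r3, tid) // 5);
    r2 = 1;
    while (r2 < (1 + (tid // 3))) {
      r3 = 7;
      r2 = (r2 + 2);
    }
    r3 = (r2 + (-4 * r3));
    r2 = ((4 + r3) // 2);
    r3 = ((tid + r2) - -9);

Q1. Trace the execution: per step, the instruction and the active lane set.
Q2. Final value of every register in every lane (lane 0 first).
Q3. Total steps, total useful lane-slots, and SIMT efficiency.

step 0: r2 <- (max(r3, tid) // 5)    {0,1,2,3,4,5,6,7,8,9,10,11,12,13,14,15}
step 1: r2 <- 1                      {0,1,2,3,4,5,6,7,8,9,10,11,12,13,14,15}
step 2: eval (r2 < (1 + (tid // 3))) {0,1,2,3,4,5,6,7,8,9,10,11,12,13,14,15}
step 3: r3 <- 7                      {3,4,5,6,7,8,9,10,11,12,13,14,15}
step 4: r2 <- (r2 + 2)               {3,4,5,6,7,8,9,10,11,12,13,14,15}
step 5: eval (r2 < (1 + (tid // 3))) {3,4,5,6,7,8,9,10,11,12,13,14,15}
step 6: r3 <- 7                      {9,10,11,12,13,14,15}
step 7: r2 <- (r2 + 2)               {9,10,11,12,13,14,15}
step 8: eval (r2 < (1 + (tid // 3))) {9,10,11,12,13,14,15}
step 9: r3 <- 7                      {15}
step 10: r2 <- (r2 + 2)               {15}
step 11: eval (r2 < (1 + (tid // 3))) {15}
step 12: r3 <- (r2 + (-4 * r3))       {0,1,2,3,4,5,6,7,8,9,10,11,12,13,14,15}
step 13: r2 <- ((4 + r3) // 2)        {0,1,2,3,4,5,6,7,8,9,10,11,12,13,14,15}
step 14: r3 <- ((tid + r2) - -9)      {0,1,2,3,4,5,6,7,8,9,10,11,12,13,14,15}

Answer: 15 steps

r3: 11,10,9,1,2,3,4,5,6,8,9,10,11,12,13,15
r2: 2,0,-2,-11,-11,-11,-11,-11,-11,-10,-10,-10,-10,-10,-10,-9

steps = 15; useful = 159; efficiency = 159/240 = 53/80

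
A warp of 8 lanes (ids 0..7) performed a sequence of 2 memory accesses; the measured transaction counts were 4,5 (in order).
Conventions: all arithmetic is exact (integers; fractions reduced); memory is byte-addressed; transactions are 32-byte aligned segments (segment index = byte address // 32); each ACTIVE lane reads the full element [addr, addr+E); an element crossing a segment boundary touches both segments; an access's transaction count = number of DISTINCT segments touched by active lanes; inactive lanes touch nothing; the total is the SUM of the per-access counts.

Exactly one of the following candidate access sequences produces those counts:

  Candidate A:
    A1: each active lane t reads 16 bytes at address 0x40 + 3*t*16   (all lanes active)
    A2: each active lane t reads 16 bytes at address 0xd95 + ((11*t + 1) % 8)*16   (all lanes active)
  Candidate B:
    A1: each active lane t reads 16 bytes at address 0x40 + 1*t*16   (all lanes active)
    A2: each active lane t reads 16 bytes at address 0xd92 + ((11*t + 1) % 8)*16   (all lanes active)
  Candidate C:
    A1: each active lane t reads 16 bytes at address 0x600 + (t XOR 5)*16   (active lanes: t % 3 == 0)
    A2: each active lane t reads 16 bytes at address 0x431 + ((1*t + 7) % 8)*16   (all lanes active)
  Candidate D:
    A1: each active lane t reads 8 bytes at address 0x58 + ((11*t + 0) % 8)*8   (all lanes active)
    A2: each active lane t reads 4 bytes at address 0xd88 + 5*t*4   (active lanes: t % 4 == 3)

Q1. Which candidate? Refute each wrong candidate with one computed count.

A: A1 gives 8 transactions, not 4
C: A1 gives 3 transactions, not 4
D: A1 gives 3 transactions, not 4
B: all counts match (4,5)

Answer: B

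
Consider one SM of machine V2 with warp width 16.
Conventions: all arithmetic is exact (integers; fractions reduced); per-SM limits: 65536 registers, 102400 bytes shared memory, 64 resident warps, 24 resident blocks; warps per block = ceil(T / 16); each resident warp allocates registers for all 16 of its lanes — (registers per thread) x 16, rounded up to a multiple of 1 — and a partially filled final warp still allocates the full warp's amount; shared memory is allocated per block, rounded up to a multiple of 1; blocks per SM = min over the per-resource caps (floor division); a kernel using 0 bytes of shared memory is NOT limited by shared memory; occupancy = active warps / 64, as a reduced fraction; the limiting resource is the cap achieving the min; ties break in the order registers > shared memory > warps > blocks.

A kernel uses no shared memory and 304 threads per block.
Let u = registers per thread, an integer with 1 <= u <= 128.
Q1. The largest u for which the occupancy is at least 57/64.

Answer: u = 71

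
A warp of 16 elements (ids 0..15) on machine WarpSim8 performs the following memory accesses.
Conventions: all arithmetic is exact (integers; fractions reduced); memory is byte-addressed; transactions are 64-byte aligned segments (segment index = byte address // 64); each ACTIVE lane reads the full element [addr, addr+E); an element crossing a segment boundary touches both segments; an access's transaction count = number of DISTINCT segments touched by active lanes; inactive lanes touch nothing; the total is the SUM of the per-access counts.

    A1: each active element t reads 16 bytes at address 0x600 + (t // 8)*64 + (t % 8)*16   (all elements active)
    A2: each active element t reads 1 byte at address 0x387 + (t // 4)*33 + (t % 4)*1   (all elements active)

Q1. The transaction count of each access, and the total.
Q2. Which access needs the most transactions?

A1: 3 transactions
A2: 2 transactions

Answer: 3,2; total 5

Answer: A1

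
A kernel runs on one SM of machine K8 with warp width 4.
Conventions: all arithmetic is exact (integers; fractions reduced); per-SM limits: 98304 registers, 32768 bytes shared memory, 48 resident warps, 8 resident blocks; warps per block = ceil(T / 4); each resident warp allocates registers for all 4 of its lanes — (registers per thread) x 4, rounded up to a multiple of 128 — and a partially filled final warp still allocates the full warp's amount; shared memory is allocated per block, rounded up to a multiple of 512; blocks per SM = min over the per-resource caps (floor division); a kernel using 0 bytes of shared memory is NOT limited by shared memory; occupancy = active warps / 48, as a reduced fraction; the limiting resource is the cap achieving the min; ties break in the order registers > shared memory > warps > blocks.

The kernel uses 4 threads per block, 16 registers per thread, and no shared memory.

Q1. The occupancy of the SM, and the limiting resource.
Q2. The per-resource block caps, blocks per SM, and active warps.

Answer: occupancy 1/6, limited by blocks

registers: 768 blocks
shared memory: no limit (kernel uses none)
warps: 48 blocks
blocks: 8 blocks

Answer: 8 blocks, 8 active warps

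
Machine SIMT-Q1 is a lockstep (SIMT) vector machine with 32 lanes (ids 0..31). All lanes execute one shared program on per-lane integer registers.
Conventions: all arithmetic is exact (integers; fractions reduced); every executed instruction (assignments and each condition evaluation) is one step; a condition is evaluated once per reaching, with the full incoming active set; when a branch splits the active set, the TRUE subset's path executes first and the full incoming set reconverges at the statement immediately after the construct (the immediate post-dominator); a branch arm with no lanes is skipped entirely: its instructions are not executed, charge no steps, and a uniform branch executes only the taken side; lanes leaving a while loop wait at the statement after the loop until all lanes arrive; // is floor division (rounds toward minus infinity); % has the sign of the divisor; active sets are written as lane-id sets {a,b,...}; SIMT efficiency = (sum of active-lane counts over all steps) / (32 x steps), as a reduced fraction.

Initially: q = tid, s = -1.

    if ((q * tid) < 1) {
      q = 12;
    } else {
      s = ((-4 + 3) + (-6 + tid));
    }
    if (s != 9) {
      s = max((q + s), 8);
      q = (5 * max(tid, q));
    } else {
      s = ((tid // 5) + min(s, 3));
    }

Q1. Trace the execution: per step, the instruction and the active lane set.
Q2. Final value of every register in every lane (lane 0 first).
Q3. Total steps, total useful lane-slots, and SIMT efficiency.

step 0: eval ((q * tid) < 1)         {0,1,2,3,4,5,6,7,8,9,10,11,12,13,14,15,16,17,18,19,20,21,22,23,24,25,26,27,28,29,30,31}
step 1: q <- 12                      {0}
step 2: s <- ((-4 + 3) + (-6 + tid)) {1,2,3,4,5,6,7,8,9,10,11,12,13,14,15,16,17,18,19,20,21,22,23,24,25,26,27,28,29,30,31}
step 3: eval (s != 9)                {0,1,2,3,4,5,6,7,8,9,10,11,12,13,14,15,16,17,18,19,20,21,22,23,24,25,26,27,28,29,30,31}
step 4: s <- max((q + s), 8)         {0,1,2,3,4,5,6,7,8,9,10,11,12,13,14,15,17,18,19,20,21,22,23,24,25,26,27,28,29,30,31}
step 5: q <- (5 * max(tid, q))       {0,1,2,3,4,5,6,7,8,9,10,11,12,13,14,15,17,18,19,20,21,22,23,24,25,26,27,28,29,30,31}
step 6: s <- ((tid // 5) + min(s, 3)) {16}

Answer: 7 steps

q: 60,5,10,15,20,25,30,35,40,45,50,55,60,65,70,75,16,85,90,95,100,105,110,115,120,125,130,135,140,145,150,155
s: 11,8,8,8,8,8,8,8,9,11,13,15,17,19,21,23,6,27,29,31,33,35,37,39,41,43,45,47,49,51,53,55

steps = 7; useful = 159; efficiency = 159/224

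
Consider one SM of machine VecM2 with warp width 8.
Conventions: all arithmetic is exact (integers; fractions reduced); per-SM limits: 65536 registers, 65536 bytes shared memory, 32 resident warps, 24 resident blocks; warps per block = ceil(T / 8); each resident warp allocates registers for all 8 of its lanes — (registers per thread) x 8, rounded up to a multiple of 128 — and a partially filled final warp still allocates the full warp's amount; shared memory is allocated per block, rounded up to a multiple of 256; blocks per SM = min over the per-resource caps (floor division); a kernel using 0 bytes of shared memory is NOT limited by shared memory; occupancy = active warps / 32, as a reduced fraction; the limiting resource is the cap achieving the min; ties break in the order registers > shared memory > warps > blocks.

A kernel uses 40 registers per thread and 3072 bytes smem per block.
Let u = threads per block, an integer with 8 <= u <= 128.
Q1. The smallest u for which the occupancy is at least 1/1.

Answer: u = 9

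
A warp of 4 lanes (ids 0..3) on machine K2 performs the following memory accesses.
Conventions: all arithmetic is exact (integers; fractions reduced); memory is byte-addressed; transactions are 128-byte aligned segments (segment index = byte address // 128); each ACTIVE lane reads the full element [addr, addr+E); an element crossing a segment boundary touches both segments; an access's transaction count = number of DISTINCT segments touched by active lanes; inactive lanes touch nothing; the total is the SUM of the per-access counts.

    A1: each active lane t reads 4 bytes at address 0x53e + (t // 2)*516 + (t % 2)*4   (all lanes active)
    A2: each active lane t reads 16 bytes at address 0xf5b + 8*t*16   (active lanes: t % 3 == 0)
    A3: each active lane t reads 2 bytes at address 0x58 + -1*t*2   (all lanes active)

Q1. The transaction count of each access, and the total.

A1: 2 transactions
A2: 2 transactions
A3: 1 transaction

Answer: 2,2,1; total 5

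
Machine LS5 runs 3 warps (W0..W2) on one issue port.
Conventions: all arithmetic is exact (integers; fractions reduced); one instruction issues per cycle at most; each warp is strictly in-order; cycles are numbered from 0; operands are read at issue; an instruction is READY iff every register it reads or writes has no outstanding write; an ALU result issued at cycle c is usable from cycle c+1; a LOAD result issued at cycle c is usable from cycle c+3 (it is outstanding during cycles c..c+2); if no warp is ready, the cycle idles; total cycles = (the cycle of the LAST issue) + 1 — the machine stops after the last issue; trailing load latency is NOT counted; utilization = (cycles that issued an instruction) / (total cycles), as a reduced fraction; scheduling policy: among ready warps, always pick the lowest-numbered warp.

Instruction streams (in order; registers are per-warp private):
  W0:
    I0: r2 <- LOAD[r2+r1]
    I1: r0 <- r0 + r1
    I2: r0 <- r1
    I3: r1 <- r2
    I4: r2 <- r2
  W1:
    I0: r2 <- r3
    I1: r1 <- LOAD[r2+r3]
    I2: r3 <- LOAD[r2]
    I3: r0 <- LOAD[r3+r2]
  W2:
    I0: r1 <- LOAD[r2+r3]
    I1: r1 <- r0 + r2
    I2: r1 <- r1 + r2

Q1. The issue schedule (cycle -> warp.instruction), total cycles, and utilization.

cycle 0: W0.I0
cycle 1: W0.I1
cycle 2: W0.I2
cycle 3: W0.I3
cycle 4: W0.I4
cycle 5: W1.I0
cycle 6: W1.I1
cycle 7: W1.I2
cycle 8: W2.I0
cycle 9: idle
cycle 10: W1.I3
cycle 11: W2.I1
cycle 12: W2.I2

Answer: 13 cycles, utilization 12/13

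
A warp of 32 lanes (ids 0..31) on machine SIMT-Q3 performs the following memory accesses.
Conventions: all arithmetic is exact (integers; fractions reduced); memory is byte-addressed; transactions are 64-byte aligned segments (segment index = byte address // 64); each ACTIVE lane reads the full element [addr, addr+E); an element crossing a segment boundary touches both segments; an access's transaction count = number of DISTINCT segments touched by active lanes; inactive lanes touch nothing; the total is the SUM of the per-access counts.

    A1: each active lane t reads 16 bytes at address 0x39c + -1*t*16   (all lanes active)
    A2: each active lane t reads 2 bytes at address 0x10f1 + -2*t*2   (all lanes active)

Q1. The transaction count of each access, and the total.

A1: 9 transactions
A2: 3 transactions

Answer: 9,3; total 12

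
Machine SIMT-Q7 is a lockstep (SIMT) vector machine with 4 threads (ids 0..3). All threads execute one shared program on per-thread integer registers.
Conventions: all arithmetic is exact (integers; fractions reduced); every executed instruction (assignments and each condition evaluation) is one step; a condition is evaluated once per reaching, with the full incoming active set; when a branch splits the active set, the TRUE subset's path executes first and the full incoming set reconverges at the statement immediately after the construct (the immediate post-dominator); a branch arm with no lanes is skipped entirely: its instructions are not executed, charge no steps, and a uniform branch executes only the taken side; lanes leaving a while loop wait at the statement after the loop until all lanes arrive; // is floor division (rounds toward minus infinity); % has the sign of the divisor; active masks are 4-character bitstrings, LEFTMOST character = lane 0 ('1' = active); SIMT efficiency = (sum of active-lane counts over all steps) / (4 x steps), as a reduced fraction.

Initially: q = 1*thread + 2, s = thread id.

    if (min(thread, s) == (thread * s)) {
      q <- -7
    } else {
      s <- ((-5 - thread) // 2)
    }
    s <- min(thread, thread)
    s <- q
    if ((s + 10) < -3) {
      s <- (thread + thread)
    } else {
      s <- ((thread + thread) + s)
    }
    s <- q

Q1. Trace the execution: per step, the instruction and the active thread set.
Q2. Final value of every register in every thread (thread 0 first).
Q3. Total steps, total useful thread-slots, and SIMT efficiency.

step 0: eval (min(thread, s) == (thread * s)) 1111
step 1: q <- -7                      1100
step 2: s <- ((-5 - thread) // 2)    0011
step 3: s <- min(thread, thread)     1111
step 4: s <- q                       1111
step 5: eval ((s + 10) < -3)         1111
step 6: s <- ((thread + thread) + s) 1111
step 7: s <- q                       1111

Answer: 8 steps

q: -7,-7,4,5
s: -7,-7,4,5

steps = 8; useful = 28; efficiency = 28/32 = 7/8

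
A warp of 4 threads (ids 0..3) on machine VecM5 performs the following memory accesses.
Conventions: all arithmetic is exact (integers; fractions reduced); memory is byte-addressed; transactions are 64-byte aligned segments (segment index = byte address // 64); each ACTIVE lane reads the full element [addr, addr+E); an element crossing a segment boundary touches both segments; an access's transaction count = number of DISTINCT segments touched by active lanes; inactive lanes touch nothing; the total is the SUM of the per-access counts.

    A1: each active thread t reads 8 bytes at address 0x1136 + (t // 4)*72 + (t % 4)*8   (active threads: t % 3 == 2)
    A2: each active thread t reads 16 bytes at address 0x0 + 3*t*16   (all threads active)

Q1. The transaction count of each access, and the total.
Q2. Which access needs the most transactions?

A1: 1 transaction
A2: 3 transactions

Answer: 1,3; total 4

Answer: A2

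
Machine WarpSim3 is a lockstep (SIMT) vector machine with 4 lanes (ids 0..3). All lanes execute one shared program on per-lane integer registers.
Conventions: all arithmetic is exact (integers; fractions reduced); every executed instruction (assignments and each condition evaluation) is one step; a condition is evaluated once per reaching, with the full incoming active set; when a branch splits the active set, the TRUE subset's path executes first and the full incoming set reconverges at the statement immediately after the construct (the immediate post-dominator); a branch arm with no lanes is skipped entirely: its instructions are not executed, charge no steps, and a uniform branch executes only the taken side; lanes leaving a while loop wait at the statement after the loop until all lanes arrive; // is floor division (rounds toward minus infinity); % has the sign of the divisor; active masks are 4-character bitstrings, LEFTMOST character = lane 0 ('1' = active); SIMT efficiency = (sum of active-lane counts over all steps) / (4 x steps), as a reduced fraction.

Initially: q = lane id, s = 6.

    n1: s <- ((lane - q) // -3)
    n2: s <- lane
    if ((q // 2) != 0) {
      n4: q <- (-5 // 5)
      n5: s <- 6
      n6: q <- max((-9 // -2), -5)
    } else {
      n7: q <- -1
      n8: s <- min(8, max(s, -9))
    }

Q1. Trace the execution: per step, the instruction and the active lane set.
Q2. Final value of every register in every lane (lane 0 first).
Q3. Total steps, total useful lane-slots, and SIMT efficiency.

step 0: s <- ((lane - q) // -3)      1111
step 1: s <- lane                    1111
step 2: eval ((q // 2) != 0)         1111
step 3: q <- (-5 // 5)               0011
step 4: s <- 6                       0011
step 5: q <- max((-9 // -2), -5)     0011
step 6: q <- -1                      1100
step 7: s <- min(8, max(s, -9))      1100

Answer: 8 steps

q: -1,-1,4,4
s: 0,1,6,6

steps = 8; useful = 22; efficiency = 22/32 = 11/16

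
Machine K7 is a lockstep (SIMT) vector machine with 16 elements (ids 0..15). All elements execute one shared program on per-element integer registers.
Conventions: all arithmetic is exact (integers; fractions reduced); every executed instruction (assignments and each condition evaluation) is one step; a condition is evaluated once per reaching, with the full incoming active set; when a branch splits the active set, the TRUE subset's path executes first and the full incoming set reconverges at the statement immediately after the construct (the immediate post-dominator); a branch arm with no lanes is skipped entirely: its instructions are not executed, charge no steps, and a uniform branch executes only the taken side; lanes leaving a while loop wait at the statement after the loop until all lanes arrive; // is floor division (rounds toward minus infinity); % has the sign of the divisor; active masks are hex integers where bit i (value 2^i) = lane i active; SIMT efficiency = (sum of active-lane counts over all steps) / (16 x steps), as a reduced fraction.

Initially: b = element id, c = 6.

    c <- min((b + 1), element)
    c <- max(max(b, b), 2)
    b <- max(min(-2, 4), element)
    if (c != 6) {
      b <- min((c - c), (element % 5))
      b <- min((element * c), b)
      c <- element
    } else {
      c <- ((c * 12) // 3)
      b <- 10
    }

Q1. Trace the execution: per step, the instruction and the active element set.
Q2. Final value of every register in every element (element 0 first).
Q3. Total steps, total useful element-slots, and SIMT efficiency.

step 0: c <- min((b + 1), element)   0xffff
step 1: c <- max(max(b, b), 2)       0xffff
step 2: b <- max(min(-2, 4), element) 0xffff
step 3: eval (c != 6)                0xffff
step 4: b <- min((c - c), (element % 5)) 0xffbf
step 5: b <- min((element * c), b)   0xffbf
step 6: c <- element                 0xffbf
step 7: c <- ((c * 12) // 3)         0x0040
step 8: b <- 10                      0x0040

Answer: 9 steps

b: 0,0,0,0,0,0,10,0,0,0,0,0,0,0,0,0
c: 0,1,2,3,4,5,24,7,8,9,10,11,12,13,14,15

steps = 9; useful = 111; efficiency = 111/144 = 37/48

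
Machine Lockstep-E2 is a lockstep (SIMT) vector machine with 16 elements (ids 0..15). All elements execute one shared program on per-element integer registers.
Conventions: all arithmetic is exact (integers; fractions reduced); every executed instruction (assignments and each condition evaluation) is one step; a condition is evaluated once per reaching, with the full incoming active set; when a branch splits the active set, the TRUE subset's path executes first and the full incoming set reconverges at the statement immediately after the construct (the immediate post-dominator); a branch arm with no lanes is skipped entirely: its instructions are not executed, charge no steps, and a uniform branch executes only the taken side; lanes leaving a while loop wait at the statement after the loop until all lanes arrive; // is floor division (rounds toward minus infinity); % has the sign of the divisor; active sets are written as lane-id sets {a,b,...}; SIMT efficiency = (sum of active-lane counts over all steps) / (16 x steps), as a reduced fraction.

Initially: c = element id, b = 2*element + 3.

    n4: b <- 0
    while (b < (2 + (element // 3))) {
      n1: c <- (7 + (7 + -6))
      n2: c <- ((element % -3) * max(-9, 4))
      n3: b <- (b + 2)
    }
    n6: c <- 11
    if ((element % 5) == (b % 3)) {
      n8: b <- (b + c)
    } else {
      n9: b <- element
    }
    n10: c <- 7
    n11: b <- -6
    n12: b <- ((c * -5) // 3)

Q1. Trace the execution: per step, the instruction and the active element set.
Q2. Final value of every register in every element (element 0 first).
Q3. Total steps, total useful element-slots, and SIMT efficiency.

step 0: b <- 0                       {0,1,2,3,4,5,6,7,8,9,10,11,12,13,14,15}
step 1: eval (b < (2 + (element // 3))) {0,1,2,3,4,5,6,7,8,9,10,11,12,13,14,15}
step 2: c <- (7 + (7 + -6))          {0,1,2,3,4,5,6,7,8,9,10,11,12,13,14,15}
step 3: c <- ((element % -3) * max(-9, 4)) {0,1,2,3,4,5,6,7,8,9,10,11,12,13,14,15}
step 4: b <- (b + 2)                 {0,1,2,3,4,5,6,7,8,9,10,11,12,13,14,15}
step 5: eval (b < (2 + (element // 3))) {0,1,2,3,4,5,6,7,8,9,10,11,12,13,14,15}
step 6: c <- (7 + (7 + -6))          {3,4,5,6,7,8,9,10,11,12,13,14,15}
step 7: c <- ((element % -3) * max(-9, 4)) {3,4,5,6,7,8,9,10,11,12,13,14,15}
step 8: b <- (b + 2)                 {3,4,5,6,7,8,9,10,11,12,13,14,15}
step 9: eval (b < (2 + (element // 3))) {3,4,5,6,7,8,9,10,11,12,13,14,15}
step 10: c <- (7 + (7 + -6))          {9,10,11,12,13,14,15}
step 11: c <- ((element % -3) * max(-9, 4)) {9,10,11,12,13,14,15}
step 12: b <- (b + 2)                 {9,10,11,12,13,14,15}
step 13: eval (b < (2 + (element // 3))) {9,10,11,12,13,14,15}
step 14: c <- (7 + (7 + -6))          {15}
step 15: c <- ((element % -3) * max(-9, 4)) {15}
step 16: b <- (b + 2)                 {15}
step 17: eval (b < (2 + (element // 3))) {15}
step 18: c <- 11                      {0,1,2,3,4,5,6,7,8,9,10,11,12,13,14,15}
step 19: eval ((element % 5) == (b % 3)) {0,1,2,3,4,5,6,7,8,9,10,11,12,13,14,15}
step 20: b <- (b + c)                 {2,6,10}
step 21: b <- element                 {0,1,3,4,5,7,8,9,11,12,13,14,15}
step 22: c <- 7                       {0,1,2,3,4,5,6,7,8,9,10,11,12,13,14,15}
step 23: b <- -6                      {0,1,2,3,4,5,6,7,8,9,10,11,12,13,14,15}
step 24: b <- ((c * -5) // 3)         {0,1,2,3,4,5,6,7,8,9,10,11,12,13,14,15}

Answer: 25 steps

c: 7,7,7,7,7,7,7,7,7,7,7,7,7,7,7,7
b: -12,-12,-12,-12,-12,-12,-12,-12,-12,-12,-12,-12,-12,-12,-12,-12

steps = 25; useful = 276; efficiency = 276/400 = 69/100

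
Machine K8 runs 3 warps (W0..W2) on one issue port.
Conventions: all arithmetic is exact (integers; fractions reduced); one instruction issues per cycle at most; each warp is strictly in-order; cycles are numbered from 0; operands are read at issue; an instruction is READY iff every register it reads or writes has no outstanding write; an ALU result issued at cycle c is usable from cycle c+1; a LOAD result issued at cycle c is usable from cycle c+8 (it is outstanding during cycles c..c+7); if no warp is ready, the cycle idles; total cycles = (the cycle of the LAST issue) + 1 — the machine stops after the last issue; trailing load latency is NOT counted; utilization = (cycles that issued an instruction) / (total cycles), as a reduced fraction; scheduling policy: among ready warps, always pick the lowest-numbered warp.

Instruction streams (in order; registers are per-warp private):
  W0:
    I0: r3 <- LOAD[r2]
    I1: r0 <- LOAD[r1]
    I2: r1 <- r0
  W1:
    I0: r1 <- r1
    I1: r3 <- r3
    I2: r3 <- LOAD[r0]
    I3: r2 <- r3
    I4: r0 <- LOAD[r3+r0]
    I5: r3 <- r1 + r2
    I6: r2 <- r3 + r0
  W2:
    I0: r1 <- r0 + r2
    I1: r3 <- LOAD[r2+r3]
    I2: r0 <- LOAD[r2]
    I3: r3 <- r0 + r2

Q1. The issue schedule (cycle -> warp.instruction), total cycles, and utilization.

cycle 0: W0.I0
cycle 1: W0.I1
cycle 2: W1.I0
cycle 3: W1.I1
cycle 4: W1.I2
cycle 5: W2.I0
cycle 6: W2.I1
cycle 7: W2.I2
cycle 8: idle
cycle 9: W0.I2
cycle 10: idle
cycle 11: idle
cycle 12: W1.I3
cycle 13: W1.I4
cycle 14: W1.I5
cycle 15: W2.I3
cycle 16: idle
cycle 17: idle
cycle 18: idle
cycle 19: idle
cycle 20: idle
cycle 21: W1.I6

Answer: 22 cycles, utilization 7/11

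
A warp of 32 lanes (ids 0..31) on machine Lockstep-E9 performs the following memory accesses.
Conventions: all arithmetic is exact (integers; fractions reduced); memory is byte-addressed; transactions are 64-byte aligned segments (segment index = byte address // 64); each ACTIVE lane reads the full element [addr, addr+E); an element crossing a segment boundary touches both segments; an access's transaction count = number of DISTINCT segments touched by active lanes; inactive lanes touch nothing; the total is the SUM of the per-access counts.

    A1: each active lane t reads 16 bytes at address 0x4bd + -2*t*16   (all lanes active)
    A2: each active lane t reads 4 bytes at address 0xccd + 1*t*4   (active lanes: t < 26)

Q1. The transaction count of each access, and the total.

A1: 17 transactions
A2: 2 transactions

Answer: 17,2; total 19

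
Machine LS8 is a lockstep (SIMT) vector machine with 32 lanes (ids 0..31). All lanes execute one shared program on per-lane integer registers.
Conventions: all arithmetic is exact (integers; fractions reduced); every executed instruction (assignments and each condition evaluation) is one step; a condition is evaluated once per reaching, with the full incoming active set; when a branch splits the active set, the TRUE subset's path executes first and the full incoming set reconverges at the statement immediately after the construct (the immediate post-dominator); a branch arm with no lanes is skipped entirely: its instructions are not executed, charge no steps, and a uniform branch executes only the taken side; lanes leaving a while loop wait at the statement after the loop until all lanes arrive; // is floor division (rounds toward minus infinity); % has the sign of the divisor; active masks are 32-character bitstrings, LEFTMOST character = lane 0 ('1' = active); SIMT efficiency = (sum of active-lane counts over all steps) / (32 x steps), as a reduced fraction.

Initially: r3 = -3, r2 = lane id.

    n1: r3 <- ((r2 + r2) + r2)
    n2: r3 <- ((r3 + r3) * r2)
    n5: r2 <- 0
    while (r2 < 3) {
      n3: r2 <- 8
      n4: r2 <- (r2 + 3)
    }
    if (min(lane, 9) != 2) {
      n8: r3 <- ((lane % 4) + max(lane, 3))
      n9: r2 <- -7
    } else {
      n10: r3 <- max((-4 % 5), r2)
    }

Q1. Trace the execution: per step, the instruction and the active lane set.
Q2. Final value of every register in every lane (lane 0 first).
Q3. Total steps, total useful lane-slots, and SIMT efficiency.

step 0: r3 <- ((r2 + r2) + r2)       11111111111111111111111111111111
step 1: r3 <- ((r3 + r3) * r2)       11111111111111111111111111111111
step 2: r2 <- 0                      11111111111111111111111111111111
step 3: eval (r2 < 3)                11111111111111111111111111111111
step 4: r2 <- 8                      11111111111111111111111111111111
step 5: r2 <- (r2 + 3)               11111111111111111111111111111111
step 6: eval (r2 < 3)                11111111111111111111111111111111
step 7: eval (min(lane, 9) != 2)     11111111111111111111111111111111
step 8: r3 <- ((lane % 4) + max(lane, 3)) 11011111111111111111111111111111
step 9: r2 <- -7                     11011111111111111111111111111111
step 10: r3 <- max((-4 % 5), r2)      00100000000000000000000000000000

Answer: 11 steps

r3: 3,4,11,6,4,6,8,10,8,10,12,14,12,14,16,18,16,18,20,22,20,22,24,26,24,26,28,30,28,30,32,34
r2: -7,-7,11,-7,-7,-7,-7,-7,-7,-7,-7,-7,-7,-7,-7,-7,-7,-7,-7,-7,-7,-7,-7,-7,-7,-7,-7,-7,-7,-7,-7,-7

steps = 11; useful = 319; efficiency = 319/352 = 29/32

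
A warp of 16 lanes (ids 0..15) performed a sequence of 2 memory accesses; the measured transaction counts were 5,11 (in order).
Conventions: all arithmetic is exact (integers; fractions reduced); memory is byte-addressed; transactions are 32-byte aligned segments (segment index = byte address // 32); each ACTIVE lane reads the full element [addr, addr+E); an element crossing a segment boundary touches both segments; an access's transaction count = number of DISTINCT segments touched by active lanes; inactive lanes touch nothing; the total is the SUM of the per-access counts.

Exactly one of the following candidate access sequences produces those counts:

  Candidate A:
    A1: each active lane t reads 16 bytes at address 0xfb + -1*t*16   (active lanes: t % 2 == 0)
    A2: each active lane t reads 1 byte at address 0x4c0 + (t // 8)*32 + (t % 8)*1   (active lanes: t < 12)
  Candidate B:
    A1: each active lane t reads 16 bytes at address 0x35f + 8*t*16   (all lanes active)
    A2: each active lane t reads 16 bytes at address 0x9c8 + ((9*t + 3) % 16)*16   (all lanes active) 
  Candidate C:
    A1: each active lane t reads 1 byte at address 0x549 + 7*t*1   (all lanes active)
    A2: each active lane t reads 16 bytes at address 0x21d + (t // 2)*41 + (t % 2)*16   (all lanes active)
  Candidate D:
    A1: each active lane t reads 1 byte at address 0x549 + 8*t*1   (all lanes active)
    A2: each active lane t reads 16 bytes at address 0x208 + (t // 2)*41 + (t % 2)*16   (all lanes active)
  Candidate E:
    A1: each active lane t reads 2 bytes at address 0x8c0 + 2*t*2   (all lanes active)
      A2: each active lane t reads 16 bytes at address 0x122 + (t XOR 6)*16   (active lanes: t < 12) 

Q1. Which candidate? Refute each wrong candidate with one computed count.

A: A1 gives 9 transactions, not 5
B: A1 gives 32 transactions, not 5
C: A1 gives 4 transactions, not 5
E: A1 gives 2 transactions, not 5
D: all counts match (5,11)

Answer: D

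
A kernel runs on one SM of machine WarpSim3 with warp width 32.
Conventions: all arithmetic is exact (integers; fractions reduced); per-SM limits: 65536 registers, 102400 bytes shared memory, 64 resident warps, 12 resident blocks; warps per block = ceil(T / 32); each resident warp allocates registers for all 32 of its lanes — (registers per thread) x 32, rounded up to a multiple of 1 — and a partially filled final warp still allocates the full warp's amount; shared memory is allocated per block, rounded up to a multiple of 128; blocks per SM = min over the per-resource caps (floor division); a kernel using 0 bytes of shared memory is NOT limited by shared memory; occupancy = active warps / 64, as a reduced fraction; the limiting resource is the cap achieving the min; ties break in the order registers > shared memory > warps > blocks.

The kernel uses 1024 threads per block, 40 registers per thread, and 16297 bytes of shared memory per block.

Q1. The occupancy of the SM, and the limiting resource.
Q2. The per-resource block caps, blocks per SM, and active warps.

Answer: occupancy 1/2, limited by registers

registers: 1 block
shared memory: 6 blocks
warps: 2 blocks
blocks: 12 blocks

Answer: 1 block, 32 active warps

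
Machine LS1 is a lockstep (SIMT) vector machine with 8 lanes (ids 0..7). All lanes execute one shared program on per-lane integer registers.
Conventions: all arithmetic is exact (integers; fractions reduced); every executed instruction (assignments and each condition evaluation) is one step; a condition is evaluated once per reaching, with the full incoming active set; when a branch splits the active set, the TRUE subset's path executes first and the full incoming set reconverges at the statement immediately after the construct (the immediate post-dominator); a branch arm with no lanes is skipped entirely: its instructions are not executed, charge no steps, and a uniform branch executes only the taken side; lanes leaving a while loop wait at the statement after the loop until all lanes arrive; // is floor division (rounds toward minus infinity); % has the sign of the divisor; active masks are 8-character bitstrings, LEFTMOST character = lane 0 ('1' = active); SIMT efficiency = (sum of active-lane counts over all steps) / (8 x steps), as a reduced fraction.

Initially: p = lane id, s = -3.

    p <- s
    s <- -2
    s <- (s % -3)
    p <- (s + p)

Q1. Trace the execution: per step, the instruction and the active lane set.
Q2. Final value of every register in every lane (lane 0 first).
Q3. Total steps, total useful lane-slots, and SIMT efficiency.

step 0: p <- s                       11111111
step 1: s <- -2                      11111111
step 2: s <- (s % -3)                11111111
step 3: p <- (s + p)                 11111111

Answer: 4 steps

p: -5,-5,-5,-5,-5,-5,-5,-5
s: -2,-2,-2,-2,-2,-2,-2,-2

steps = 4; useful = 32; efficiency = 32/32 = 1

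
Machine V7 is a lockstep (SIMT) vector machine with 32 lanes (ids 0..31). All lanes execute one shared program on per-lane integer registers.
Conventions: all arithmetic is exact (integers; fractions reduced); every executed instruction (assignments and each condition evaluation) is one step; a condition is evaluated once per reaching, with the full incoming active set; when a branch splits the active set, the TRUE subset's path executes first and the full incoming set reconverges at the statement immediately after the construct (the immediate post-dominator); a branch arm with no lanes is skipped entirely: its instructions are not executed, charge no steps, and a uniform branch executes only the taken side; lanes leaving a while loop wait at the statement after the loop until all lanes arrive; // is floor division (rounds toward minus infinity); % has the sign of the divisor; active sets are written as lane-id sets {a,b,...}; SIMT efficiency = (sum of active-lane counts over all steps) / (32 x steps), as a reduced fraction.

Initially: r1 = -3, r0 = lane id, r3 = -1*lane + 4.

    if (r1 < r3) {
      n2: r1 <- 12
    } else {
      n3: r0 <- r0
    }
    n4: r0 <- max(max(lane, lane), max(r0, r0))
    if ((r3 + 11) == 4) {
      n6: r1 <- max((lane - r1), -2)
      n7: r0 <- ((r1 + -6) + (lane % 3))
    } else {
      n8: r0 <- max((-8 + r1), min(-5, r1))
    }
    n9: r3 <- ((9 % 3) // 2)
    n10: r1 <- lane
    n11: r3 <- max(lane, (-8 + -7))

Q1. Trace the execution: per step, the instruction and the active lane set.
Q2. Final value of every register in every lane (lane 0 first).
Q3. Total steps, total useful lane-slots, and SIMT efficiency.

step 0: eval (r1 < r3)               {0,1,2,3,4,5,6,7,8,9,10,11,12,13,14,15,16,17,18,19,20,21,22,23,24,25,26,27,28,29,30,31}
step 1: r1 <- 12                     {0,1,2,3,4,5,6}
step 2: r0 <- r0                     {7,8,9,10,11,12,13,14,15,16,17,18,19,20,21,22,23,24,25,26,27,28,29,30,31}
step 3: r0 <- max(max(lane, lane), max(r0, r0)) {0,1,2,3,4,5,6,7,8,9,10,11,12,13,14,15,16,17,18,19,20,21,22,23,24,25,26,27,28,29,30,31}
step 4: eval ((r3 + 11) == 4)        {0,1,2,3,4,5,6,7,8,9,10,11,12,13,14,15,16,17,18,19,20,21,22,23,24,25,26,27,28,29,30,31}
step 5: r1 <- max((lane - r1), -2)   {11}
step 6: r0 <- ((r1 + -6) + (lane % 3)) {11}
step 7: r0 <- max((-8 + r1), min(-5, r1)) {0,1,2,3,4,5,6,7,8,9,10,12,13,14,15,16,17,18,19,20,21,22,23,24,25,26,27,28,29,30,31}
step 8: r3 <- ((9 % 3) // 2)         {0,1,2,3,4,5,6,7,8,9,10,11,12,13,14,15,16,17,18,19,20,21,22,23,24,25,26,27,28,29,30,31}
step 9: r1 <- lane                   {0,1,2,3,4,5,6,7,8,9,10,11,12,13,14,15,16,17,18,19,20,21,22,23,24,25,26,27,28,29,30,31}
step 10: r3 <- max(lane, (-8 + -7))   {0,1,2,3,4,5,6,7,8,9,10,11,12,13,14,15,16,17,18,19,20,21,22,23,24,25,26,27,28,29,30,31}

Answer: 11 steps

r1: 0,1,2,3,4,5,6,7,8,9,10,11,12,13,14,15,16,17,18,19,20,21,22,23,24,25,26,27,28,29,30,31
r0: 4,4,4,4,4,4,4,-5,-5,-5,-5,10,-5,-5,-5,-5,-5,-5,-5,-5,-5,-5,-5,-5,-5,-5,-5,-5,-5,-5,-5,-5
r3: 0,1,2,3,4,5,6,7,8,9,10,11,12,13,14,15,16,17,18,19,20,21,22,23,24,25,26,27,28,29,30,31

steps = 11; useful = 257; efficiency = 257/352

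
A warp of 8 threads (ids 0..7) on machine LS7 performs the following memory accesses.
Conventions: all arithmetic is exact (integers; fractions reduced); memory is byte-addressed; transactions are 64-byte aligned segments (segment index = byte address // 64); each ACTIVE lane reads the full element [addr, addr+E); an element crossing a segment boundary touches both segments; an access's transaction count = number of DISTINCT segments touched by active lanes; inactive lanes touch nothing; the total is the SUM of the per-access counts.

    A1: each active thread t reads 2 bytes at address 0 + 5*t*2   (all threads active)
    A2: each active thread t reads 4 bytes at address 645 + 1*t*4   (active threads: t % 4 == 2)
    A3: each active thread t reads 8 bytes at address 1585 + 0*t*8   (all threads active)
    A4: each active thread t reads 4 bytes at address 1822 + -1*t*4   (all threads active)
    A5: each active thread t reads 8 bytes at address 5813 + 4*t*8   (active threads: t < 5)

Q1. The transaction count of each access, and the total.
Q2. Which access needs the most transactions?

A1: 2 transactions
A2: 1 transaction
A3: 1 transaction
A4: 1 transaction
A5: 3 transactions

Answer: 2,1,1,1,3; total 8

Answer: A5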